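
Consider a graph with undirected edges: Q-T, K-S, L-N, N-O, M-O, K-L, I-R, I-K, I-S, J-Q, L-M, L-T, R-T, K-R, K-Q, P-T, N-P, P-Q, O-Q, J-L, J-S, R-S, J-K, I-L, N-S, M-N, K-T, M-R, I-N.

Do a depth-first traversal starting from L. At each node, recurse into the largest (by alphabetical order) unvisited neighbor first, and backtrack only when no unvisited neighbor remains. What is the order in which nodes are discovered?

L, T, R, S, N, P, Q, O, M, K, J, I

Visit L
L → T
T → R
R → S
S → N
N → P
P → Q
Q → O
O → M
Q → K
K → J
K → I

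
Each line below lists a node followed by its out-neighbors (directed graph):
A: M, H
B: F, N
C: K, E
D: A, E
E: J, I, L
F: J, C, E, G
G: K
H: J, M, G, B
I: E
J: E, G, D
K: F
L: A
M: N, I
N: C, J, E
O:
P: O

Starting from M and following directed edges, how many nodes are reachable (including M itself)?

BFS from M visits: M, I, N, E, C, J, L, K, D, G, A, F, H, B
Reachable nodes: 14 of 16 total.

14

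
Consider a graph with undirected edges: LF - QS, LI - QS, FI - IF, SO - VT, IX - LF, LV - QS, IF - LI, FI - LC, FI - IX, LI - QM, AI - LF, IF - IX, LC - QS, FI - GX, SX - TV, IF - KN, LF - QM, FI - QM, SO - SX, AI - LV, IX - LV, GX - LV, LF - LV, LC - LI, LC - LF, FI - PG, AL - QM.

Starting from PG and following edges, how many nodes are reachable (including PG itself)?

BFS from PG visits: PG, FI, GX, IF, IX, LC, QM, LV, KN, LI, LF, QS, AL, AI
Reachable nodes: 14 of 18 total.

14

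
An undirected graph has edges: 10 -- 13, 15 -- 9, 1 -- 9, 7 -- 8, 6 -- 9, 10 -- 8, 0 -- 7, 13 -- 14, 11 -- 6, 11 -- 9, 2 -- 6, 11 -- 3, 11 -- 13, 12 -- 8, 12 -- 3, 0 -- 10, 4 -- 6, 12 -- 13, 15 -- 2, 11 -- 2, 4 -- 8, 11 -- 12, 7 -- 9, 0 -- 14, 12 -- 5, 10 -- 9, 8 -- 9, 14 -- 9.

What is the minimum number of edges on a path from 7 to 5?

Level 0: 7
Level 1: 0, 8, 9
Level 2: 1, 4, 6, 10, 11, 12, 14, 15
Level 3: 2, 3, 5, 13
5 first appears at level 3.

3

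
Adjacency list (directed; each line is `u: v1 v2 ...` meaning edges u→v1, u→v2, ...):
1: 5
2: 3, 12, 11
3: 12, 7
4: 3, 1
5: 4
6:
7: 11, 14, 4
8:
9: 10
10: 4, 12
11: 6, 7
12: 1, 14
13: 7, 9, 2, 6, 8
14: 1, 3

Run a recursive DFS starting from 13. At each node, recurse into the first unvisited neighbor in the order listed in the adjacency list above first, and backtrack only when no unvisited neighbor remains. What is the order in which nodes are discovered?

13, 7, 11, 6, 14, 1, 5, 4, 3, 12, 9, 10, 2, 8

Visit 13
13 → 7
7 → 11
11 → 6
7 → 14
14 → 1
1 → 5
5 → 4
4 → 3
3 → 12
13 → 9
9 → 10
13 → 2
13 → 8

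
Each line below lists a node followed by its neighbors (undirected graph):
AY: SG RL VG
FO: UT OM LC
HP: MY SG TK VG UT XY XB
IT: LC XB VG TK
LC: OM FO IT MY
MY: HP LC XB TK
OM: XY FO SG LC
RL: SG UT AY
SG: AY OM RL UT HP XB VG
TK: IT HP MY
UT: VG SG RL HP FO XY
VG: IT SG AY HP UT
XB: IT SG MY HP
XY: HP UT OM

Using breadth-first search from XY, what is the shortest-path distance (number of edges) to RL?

Level 0: XY
Level 1: HP, OM, UT
Level 2: FO, LC, MY, RL, SG, TK, VG, XB
Level 3: AY, IT
RL first appears at level 2.

2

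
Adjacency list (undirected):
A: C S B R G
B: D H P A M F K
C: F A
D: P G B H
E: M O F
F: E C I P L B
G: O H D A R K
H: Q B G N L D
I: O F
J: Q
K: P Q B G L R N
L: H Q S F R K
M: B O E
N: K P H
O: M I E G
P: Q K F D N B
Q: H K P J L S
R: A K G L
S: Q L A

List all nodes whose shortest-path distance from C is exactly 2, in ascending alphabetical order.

B, E, G, I, L, P, R, S

Level 0: C
Level 1: A, F
Level 2: B, E, G, I, L, P, R, S
Level 3: D, H, K, M, N, O, Q
Level 4: J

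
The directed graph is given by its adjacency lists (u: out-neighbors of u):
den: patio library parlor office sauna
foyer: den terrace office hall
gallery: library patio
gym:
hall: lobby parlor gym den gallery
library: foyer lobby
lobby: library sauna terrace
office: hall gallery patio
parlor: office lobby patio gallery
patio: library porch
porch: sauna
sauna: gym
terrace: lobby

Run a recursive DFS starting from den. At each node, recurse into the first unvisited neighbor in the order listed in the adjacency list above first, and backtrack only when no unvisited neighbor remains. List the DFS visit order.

Visit den
den → patio
patio → library
library → foyer
foyer → terrace
terrace → lobby
lobby → sauna
sauna → gym
foyer → office
office → hall
hall → parlor
parlor → gallery
patio → porch

den -> patio -> library -> foyer -> terrace -> lobby -> sauna -> gym -> office -> hall -> parlor -> gallery -> porch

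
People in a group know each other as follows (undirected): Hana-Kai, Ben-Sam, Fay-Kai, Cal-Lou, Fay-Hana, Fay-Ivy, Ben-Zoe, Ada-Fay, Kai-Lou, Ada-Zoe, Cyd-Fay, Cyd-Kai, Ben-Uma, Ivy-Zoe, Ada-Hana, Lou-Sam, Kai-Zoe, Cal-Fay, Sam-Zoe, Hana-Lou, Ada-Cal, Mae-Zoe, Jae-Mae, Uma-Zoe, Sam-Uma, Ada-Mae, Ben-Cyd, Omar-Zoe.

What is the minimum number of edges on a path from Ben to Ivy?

Level 0: Ben
Level 1: Cyd, Sam, Uma, Zoe
Level 2: Ada, Fay, Ivy, Kai, Lou, Mae, Omar
Level 3: Cal, Hana, Jae
Ivy first appears at level 2.

2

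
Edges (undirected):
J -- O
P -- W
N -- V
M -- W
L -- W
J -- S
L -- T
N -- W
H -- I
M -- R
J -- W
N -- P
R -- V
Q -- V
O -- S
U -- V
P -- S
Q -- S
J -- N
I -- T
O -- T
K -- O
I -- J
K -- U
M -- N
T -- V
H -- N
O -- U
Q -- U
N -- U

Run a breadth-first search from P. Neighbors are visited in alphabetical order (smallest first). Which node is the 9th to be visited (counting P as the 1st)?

V

Visit P; enqueue N, S, W → queue [N, S, W]
Visit N; enqueue H, J, M, U, V → queue [S, W, H, J, M, U, V]
Visit S; enqueue O, Q → queue [W, H, J, M, U, V, O, Q]
Visit W; enqueue L → queue [H, J, M, U, V, O, Q, L]
Visit H; enqueue I → queue [J, M, U, V, O, Q, L, I]
Visit J → queue [M, U, V, O, Q, L, I]
Visit M; enqueue R → queue [U, V, O, Q, L, I, R]
Visit U; enqueue K → queue [V, O, Q, L, I, R, K]
Visit V; enqueue T → queue [O, Q, L, I, R, K, T]
Visit O → queue [Q, L, I, R, K, T]
Visit Q → queue [L, I, R, K, T]
Visit L → queue [I, R, K, T]
Visit I → queue [R, K, T]
Visit R → queue [K, T]
Visit K → queue [T]
Visit T → queue []

Visit order: P, N, S, W, H, J, M, U, V, O, Q, L, I, R, K, T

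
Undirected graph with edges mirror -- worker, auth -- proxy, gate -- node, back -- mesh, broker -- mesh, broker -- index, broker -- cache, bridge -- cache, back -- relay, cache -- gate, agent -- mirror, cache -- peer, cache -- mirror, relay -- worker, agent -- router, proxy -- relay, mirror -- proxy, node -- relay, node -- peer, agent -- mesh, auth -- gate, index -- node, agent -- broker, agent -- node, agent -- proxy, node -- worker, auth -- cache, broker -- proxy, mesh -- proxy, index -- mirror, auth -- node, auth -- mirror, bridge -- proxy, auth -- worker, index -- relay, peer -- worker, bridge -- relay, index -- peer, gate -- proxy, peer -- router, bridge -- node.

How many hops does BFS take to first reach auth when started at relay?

Level 0: relay
Level 1: back, bridge, index, node, proxy, worker
Level 2: agent, auth, broker, cache, gate, mesh, mirror, peer
Level 3: router
auth first appears at level 2.

2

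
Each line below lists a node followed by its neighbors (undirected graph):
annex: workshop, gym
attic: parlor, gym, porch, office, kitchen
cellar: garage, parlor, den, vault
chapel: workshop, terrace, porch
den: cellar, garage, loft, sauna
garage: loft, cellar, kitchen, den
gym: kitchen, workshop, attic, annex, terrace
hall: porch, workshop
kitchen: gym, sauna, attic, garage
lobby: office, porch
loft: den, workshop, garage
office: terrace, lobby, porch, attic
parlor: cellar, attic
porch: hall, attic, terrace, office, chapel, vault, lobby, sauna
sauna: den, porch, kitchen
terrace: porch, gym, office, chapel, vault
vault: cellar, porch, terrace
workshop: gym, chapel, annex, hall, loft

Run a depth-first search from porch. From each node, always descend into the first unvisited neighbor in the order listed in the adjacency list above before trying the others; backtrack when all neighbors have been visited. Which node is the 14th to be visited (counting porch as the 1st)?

terrace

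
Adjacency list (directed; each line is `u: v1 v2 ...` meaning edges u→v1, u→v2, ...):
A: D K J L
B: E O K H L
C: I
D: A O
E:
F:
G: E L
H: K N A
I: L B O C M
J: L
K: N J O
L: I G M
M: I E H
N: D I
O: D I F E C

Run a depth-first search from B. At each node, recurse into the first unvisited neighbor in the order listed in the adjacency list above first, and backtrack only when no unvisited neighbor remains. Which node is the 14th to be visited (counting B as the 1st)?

J

Visit B
B → E
B → O
O → D
D → A
A → K
K → N
N → I
I → L
L → G
L → M
M → H
I → C
K → J
O → F

Visit order: B, E, O, D, A, K, N, I, L, G, M, H, C, J, F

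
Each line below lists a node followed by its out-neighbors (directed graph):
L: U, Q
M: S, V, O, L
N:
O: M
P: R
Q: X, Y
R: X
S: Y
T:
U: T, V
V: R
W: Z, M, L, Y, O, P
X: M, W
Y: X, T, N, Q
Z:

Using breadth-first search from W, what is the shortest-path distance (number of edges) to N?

2

Level 0: W
Level 1: L, M, O, P, Y, Z
Level 2: N, Q, R, S, T, U, V, X
N first appears at level 2.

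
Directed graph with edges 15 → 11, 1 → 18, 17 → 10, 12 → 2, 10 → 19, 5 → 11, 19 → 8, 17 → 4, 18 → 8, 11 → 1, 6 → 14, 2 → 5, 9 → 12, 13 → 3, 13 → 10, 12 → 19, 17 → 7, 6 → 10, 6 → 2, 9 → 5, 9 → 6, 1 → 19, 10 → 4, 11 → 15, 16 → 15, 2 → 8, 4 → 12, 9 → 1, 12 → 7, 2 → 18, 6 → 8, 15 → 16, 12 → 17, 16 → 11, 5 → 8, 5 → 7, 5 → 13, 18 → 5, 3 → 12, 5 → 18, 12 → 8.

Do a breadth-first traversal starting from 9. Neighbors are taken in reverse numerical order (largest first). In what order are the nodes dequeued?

Visit 9; enqueue 12, 6, 5, 1 → queue [12, 6, 5, 1]
Visit 12; enqueue 19, 17, 8, 7, 2 → queue [6, 5, 1, 19, 17, 8, 7, 2]
Visit 6; enqueue 14, 10 → queue [5, 1, 19, 17, 8, 7, 2, 14, 10]
Visit 5; enqueue 18, 13, 11 → queue [1, 19, 17, 8, 7, 2, 14, 10, 18, 13, 11]
Visit 1 → queue [19, 17, 8, 7, 2, 14, 10, 18, 13, 11]
Visit 19 → queue [17, 8, 7, 2, 14, 10, 18, 13, 11]
Visit 17; enqueue 4 → queue [8, 7, 2, 14, 10, 18, 13, 11, 4]
Visit 8 → queue [7, 2, 14, 10, 18, 13, 11, 4]
Visit 7 → queue [2, 14, 10, 18, 13, 11, 4]
Visit 2 → queue [14, 10, 18, 13, 11, 4]
Visit 14 → queue [10, 18, 13, 11, 4]
Visit 10 → queue [18, 13, 11, 4]
Visit 18 → queue [13, 11, 4]
Visit 13; enqueue 3 → queue [11, 4, 3]
Visit 11; enqueue 15 → queue [4, 3, 15]
Visit 4 → queue [3, 15]
Visit 3 → queue [15]
Visit 15; enqueue 16 → queue [16]
Visit 16 → queue []

9 -> 12 -> 6 -> 5 -> 1 -> 19 -> 17 -> 8 -> 7 -> 2 -> 14 -> 10 -> 18 -> 13 -> 11 -> 4 -> 3 -> 15 -> 16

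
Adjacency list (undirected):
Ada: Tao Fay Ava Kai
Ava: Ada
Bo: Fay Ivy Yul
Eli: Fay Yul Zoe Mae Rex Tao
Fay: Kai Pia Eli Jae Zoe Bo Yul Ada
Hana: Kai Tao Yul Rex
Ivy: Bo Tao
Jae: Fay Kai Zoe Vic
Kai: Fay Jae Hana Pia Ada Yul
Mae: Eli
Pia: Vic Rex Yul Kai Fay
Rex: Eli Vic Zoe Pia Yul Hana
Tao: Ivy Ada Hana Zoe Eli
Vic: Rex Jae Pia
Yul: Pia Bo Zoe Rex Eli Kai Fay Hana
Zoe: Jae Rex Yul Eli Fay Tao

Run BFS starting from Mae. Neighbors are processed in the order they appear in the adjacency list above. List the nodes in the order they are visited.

Mae, Eli, Fay, Yul, Zoe, Rex, Tao, Kai, Pia, Jae, Bo, Ada, Hana, Vic, Ivy, Ava

Visit Mae; enqueue Eli → queue [Eli]
Visit Eli; enqueue Fay, Yul, Zoe, Rex, Tao → queue [Fay, Yul, Zoe, Rex, Tao]
Visit Fay; enqueue Kai, Pia, Jae, Bo, Ada → queue [Yul, Zoe, Rex, Tao, Kai, Pia, Jae, Bo, Ada]
Visit Yul; enqueue Hana → queue [Zoe, Rex, Tao, Kai, Pia, Jae, Bo, Ada, Hana]
Visit Zoe → queue [Rex, Tao, Kai, Pia, Jae, Bo, Ada, Hana]
Visit Rex; enqueue Vic → queue [Tao, Kai, Pia, Jae, Bo, Ada, Hana, Vic]
Visit Tao; enqueue Ivy → queue [Kai, Pia, Jae, Bo, Ada, Hana, Vic, Ivy]
Visit Kai → queue [Pia, Jae, Bo, Ada, Hana, Vic, Ivy]
Visit Pia → queue [Jae, Bo, Ada, Hana, Vic, Ivy]
Visit Jae → queue [Bo, Ada, Hana, Vic, Ivy]
Visit Bo → queue [Ada, Hana, Vic, Ivy]
Visit Ada; enqueue Ava → queue [Hana, Vic, Ivy, Ava]
Visit Hana → queue [Vic, Ivy, Ava]
Visit Vic → queue [Ivy, Ava]
Visit Ivy → queue [Ava]
Visit Ava → queue []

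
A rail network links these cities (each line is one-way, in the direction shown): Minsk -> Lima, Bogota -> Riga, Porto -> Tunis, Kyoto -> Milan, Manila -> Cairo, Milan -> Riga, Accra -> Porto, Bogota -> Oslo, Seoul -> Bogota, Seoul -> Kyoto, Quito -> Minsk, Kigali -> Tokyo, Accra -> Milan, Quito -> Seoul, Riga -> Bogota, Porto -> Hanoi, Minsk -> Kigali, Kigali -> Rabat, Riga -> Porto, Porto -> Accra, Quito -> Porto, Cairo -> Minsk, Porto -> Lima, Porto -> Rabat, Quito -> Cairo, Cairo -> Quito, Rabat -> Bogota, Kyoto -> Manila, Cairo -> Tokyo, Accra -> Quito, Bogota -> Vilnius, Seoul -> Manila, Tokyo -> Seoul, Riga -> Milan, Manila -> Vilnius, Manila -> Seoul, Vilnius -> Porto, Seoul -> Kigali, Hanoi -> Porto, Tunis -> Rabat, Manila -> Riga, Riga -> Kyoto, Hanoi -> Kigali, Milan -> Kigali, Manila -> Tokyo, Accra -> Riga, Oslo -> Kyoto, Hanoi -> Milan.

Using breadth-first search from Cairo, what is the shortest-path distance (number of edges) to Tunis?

Level 0: Cairo
Level 1: Minsk, Quito, Tokyo
Level 2: Kigali, Lima, Porto, Seoul
Level 3: Accra, Bogota, Hanoi, Kyoto, Manila, Rabat, Tunis
Level 4: Milan, Oslo, Riga, Vilnius
Tunis first appears at level 3.

3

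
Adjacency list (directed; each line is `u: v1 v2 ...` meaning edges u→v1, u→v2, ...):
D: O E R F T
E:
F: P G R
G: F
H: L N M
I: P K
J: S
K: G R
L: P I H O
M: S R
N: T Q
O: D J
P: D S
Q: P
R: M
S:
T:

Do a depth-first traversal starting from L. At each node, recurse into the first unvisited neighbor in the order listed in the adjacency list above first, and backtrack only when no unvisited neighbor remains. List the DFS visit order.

L, P, D, O, J, S, E, R, M, F, G, T, I, K, H, N, Q

Visit L
L → P
P → D
D → O
O → J
J → S
D → E
D → R
R → M
D → F
F → G
D → T
L → I
I → K
L → H
H → N
N → Q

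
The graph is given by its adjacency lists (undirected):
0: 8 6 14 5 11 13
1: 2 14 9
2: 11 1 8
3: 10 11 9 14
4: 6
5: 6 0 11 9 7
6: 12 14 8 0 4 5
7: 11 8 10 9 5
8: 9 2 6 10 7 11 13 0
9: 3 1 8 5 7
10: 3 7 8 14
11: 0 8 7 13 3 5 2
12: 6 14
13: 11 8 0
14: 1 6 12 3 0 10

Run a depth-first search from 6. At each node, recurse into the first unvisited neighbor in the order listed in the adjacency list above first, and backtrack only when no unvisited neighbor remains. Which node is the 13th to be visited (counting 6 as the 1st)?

Visit 6
6 → 12
12 → 14
14 → 1
1 → 2
2 → 11
11 → 0
0 → 8
8 → 9
9 → 3
3 → 10
10 → 7
7 → 5
8 → 13
6 → 4

Visit order: 6, 12, 14, 1, 2, 11, 0, 8, 9, 3, 10, 7, 5, 13, 4

5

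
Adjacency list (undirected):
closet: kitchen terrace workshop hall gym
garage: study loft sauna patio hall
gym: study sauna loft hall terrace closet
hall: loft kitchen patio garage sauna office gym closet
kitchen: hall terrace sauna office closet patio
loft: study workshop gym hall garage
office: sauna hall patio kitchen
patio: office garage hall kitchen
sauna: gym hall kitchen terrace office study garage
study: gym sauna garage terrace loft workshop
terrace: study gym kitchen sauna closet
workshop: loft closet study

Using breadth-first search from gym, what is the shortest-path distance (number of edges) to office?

2

Level 0: gym
Level 1: closet, hall, loft, sauna, study, terrace
Level 2: garage, kitchen, office, patio, workshop
office first appears at level 2.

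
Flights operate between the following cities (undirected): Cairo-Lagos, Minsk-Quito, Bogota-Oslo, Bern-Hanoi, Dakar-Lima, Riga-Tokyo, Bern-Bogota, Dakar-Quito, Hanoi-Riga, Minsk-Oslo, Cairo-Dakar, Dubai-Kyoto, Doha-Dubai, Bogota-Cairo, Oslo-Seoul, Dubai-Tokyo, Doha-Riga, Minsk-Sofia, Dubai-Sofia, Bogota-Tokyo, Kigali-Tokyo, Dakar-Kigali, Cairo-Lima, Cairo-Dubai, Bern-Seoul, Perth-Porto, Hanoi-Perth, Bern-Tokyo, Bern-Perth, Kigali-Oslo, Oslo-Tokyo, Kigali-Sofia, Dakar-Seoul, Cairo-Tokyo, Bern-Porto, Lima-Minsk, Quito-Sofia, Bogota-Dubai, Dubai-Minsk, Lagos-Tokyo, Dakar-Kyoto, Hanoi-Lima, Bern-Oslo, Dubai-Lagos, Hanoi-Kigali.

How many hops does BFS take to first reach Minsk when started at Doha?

2

Level 0: Doha
Level 1: Dubai, Riga
Level 2: Bogota, Cairo, Hanoi, Kyoto, Lagos, Minsk, Sofia, Tokyo
Level 3: Bern, Dakar, Kigali, Lima, Oslo, Perth, Quito
Level 4: Porto, Seoul
Minsk first appears at level 2.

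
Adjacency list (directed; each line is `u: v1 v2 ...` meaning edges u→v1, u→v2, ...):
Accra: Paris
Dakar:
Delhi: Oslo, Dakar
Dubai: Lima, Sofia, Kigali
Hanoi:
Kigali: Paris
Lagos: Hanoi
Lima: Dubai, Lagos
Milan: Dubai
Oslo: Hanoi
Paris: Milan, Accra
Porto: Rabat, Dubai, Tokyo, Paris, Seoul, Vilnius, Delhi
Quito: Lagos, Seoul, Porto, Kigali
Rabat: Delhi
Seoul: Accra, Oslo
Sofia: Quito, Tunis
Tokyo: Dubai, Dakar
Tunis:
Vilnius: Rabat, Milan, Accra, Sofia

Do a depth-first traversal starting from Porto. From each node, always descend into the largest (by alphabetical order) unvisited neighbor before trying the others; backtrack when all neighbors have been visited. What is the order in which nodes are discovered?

Porto -> Vilnius -> Sofia -> Tunis -> Quito -> Seoul -> Oslo -> Hanoi -> Accra -> Paris -> Milan -> Dubai -> Lima -> Lagos -> Kigali -> Rabat -> Delhi -> Dakar -> Tokyo

Visit Porto
Porto → Vilnius
Vilnius → Sofia
Sofia → Tunis
Sofia → Quito
Quito → Seoul
Seoul → Oslo
Oslo → Hanoi
Seoul → Accra
Accra → Paris
Paris → Milan
Milan → Dubai
Dubai → Lima
Lima → Lagos
Dubai → Kigali
Vilnius → Rabat
Rabat → Delhi
Delhi → Dakar
Porto → Tokyo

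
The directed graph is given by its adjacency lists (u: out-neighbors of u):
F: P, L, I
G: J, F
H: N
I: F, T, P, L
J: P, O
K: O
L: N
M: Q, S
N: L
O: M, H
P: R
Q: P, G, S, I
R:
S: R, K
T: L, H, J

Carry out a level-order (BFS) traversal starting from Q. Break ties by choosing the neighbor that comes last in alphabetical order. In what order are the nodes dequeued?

Visit Q; enqueue S, P, I, G → queue [S, P, I, G]
Visit S; enqueue R, K → queue [P, I, G, R, K]
Visit P → queue [I, G, R, K]
Visit I; enqueue T, L, F → queue [G, R, K, T, L, F]
Visit G; enqueue J → queue [R, K, T, L, F, J]
Visit R → queue [K, T, L, F, J]
Visit K; enqueue O → queue [T, L, F, J, O]
Visit T; enqueue H → queue [L, F, J, O, H]
Visit L; enqueue N → queue [F, J, O, H, N]
Visit F → queue [J, O, H, N]
Visit J → queue [O, H, N]
Visit O; enqueue M → queue [H, N, M]
Visit H → queue [N, M]
Visit N → queue [M]
Visit M → queue []

Q, S, P, I, G, R, K, T, L, F, J, O, H, N, M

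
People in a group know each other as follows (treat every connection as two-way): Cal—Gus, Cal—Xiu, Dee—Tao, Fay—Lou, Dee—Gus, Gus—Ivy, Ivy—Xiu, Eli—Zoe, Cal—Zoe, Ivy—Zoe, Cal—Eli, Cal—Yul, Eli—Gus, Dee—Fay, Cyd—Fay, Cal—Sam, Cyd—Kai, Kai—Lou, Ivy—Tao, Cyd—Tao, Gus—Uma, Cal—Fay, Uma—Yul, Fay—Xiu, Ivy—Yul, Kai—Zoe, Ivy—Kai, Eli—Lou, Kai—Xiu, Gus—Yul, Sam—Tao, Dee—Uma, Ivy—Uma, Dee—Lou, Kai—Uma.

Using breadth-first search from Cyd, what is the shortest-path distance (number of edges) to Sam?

2

Level 0: Cyd
Level 1: Fay, Kai, Tao
Level 2: Cal, Dee, Ivy, Lou, Sam, Uma, Xiu, Zoe
Level 3: Eli, Gus, Yul
Sam first appears at level 2.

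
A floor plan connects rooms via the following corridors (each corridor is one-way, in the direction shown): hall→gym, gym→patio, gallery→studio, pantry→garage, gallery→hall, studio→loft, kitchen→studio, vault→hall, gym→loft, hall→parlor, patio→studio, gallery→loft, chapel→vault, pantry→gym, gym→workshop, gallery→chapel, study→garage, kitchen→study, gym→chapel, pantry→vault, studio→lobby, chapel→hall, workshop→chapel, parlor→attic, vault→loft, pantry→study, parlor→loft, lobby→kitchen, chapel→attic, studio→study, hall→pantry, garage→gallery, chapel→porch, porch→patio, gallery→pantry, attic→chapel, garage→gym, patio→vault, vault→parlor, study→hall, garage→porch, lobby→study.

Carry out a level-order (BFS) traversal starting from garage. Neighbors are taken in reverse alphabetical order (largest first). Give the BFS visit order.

garage → porch → gym → gallery → patio → workshop → loft → chapel → studio → pantry → hall → vault → attic → study → lobby → parlor → kitchen

Visit garage; enqueue porch, gym, gallery → queue [porch, gym, gallery]
Visit porch; enqueue patio → queue [gym, gallery, patio]
Visit gym; enqueue workshop, loft, chapel → queue [gallery, patio, workshop, loft, chapel]
Visit gallery; enqueue studio, pantry, hall → queue [patio, workshop, loft, chapel, studio, pantry, hall]
Visit patio; enqueue vault → queue [workshop, loft, chapel, studio, pantry, hall, vault]
Visit workshop → queue [loft, chapel, studio, pantry, hall, vault]
Visit loft → queue [chapel, studio, pantry, hall, vault]
Visit chapel; enqueue attic → queue [studio, pantry, hall, vault, attic]
Visit studio; enqueue study, lobby → queue [pantry, hall, vault, attic, study, lobby]
Visit pantry → queue [hall, vault, attic, study, lobby]
Visit hall; enqueue parlor → queue [vault, attic, study, lobby, parlor]
Visit vault → queue [attic, study, lobby, parlor]
Visit attic → queue [study, lobby, parlor]
Visit study → queue [lobby, parlor]
Visit lobby; enqueue kitchen → queue [parlor, kitchen]
Visit parlor → queue [kitchen]
Visit kitchen → queue []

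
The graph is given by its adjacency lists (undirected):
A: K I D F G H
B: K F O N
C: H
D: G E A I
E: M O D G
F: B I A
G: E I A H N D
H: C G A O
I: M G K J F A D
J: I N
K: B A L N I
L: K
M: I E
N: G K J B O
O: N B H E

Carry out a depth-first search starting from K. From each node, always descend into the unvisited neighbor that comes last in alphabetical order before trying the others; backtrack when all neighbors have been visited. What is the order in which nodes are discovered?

K N O H G I M E D A F B J C L

Visit K
K → N
N → O
O → H
H → G
G → I
I → M
M → E
E → D
D → A
A → F
F → B
I → J
H → C
K → L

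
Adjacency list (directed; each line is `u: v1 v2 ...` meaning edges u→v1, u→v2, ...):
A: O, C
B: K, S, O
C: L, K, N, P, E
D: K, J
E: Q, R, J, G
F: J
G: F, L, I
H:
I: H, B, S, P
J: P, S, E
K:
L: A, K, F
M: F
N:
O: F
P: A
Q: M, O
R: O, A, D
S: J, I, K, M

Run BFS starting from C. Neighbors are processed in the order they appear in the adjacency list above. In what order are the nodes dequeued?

C, L, K, N, P, E, A, F, Q, R, J, G, O, M, D, S, I, H, B

Visit C; enqueue L, K, N, P, E → queue [L, K, N, P, E]
Visit L; enqueue A, F → queue [K, N, P, E, A, F]
Visit K → queue [N, P, E, A, F]
Visit N → queue [P, E, A, F]
Visit P → queue [E, A, F]
Visit E; enqueue Q, R, J, G → queue [A, F, Q, R, J, G]
Visit A; enqueue O → queue [F, Q, R, J, G, O]
Visit F → queue [Q, R, J, G, O]
Visit Q; enqueue M → queue [R, J, G, O, M]
Visit R; enqueue D → queue [J, G, O, M, D]
Visit J; enqueue S → queue [G, O, M, D, S]
Visit G; enqueue I → queue [O, M, D, S, I]
Visit O → queue [M, D, S, I]
Visit M → queue [D, S, I]
Visit D → queue [S, I]
Visit S → queue [I]
Visit I; enqueue H, B → queue [H, B]
Visit H → queue [B]
Visit B → queue []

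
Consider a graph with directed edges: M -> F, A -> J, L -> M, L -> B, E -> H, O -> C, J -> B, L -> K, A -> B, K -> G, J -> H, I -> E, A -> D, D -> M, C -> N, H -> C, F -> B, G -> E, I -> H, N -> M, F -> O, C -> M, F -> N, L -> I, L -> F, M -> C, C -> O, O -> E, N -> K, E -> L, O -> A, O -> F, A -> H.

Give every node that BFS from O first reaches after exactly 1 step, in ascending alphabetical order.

A, C, E, F

Level 0: O
Level 1: A, C, E, F
Level 2: B, D, H, J, L, M, N
Level 3: I, K
Level 4: G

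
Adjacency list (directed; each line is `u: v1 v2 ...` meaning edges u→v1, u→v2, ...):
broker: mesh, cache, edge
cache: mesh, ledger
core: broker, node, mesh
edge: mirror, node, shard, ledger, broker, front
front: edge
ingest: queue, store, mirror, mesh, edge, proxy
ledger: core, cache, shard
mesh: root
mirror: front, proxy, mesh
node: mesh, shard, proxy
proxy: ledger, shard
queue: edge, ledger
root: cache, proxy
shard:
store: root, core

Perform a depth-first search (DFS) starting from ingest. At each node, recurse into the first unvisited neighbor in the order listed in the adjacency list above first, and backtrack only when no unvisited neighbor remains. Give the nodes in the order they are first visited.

ingest, queue, edge, mirror, front, proxy, ledger, core, broker, mesh, root, cache, node, shard, store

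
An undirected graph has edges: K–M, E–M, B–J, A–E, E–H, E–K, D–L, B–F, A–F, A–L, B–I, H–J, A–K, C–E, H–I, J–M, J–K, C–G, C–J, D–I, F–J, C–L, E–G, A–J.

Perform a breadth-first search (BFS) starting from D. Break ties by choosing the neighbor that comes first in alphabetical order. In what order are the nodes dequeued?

Visit D; enqueue I, L → queue [I, L]
Visit I; enqueue B, H → queue [L, B, H]
Visit L; enqueue A, C → queue [B, H, A, C]
Visit B; enqueue F, J → queue [H, A, C, F, J]
Visit H; enqueue E → queue [A, C, F, J, E]
Visit A; enqueue K → queue [C, F, J, E, K]
Visit C; enqueue G → queue [F, J, E, K, G]
Visit F → queue [J, E, K, G]
Visit J; enqueue M → queue [E, K, G, M]
Visit E → queue [K, G, M]
Visit K → queue [G, M]
Visit G → queue [M]
Visit M → queue []

D → I → L → B → H → A → C → F → J → E → K → G → M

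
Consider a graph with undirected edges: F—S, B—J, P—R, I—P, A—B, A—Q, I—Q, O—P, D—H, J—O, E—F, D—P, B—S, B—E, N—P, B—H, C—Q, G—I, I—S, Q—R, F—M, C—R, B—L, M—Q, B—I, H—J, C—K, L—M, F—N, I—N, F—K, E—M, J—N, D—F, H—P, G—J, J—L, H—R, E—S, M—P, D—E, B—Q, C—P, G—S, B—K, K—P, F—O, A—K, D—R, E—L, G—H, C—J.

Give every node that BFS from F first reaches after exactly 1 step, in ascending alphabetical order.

D, E, K, M, N, O, S

Level 0: F
Level 1: D, E, K, M, N, O, S
Level 2: A, B, C, G, H, I, J, L, P, Q, R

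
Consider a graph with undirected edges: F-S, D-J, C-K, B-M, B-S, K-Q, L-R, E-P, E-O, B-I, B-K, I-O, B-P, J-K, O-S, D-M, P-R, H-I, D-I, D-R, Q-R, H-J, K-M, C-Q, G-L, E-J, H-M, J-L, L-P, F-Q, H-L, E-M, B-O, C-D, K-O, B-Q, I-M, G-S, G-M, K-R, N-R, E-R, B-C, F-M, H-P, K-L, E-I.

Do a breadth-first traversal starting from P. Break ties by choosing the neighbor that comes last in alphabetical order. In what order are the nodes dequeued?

P -> R -> L -> H -> E -> B -> Q -> N -> K -> D -> J -> G -> M -> I -> O -> S -> C -> F

Visit P; enqueue R, L, H, E, B → queue [R, L, H, E, B]
Visit R; enqueue Q, N, K, D → queue [L, H, E, B, Q, N, K, D]
Visit L; enqueue J, G → queue [H, E, B, Q, N, K, D, J, G]
Visit H; enqueue M, I → queue [E, B, Q, N, K, D, J, G, M, I]
Visit E; enqueue O → queue [B, Q, N, K, D, J, G, M, I, O]
Visit B; enqueue S, C → queue [Q, N, K, D, J, G, M, I, O, S, C]
Visit Q; enqueue F → queue [N, K, D, J, G, M, I, O, S, C, F]
Visit N → queue [K, D, J, G, M, I, O, S, C, F]
Visit K → queue [D, J, G, M, I, O, S, C, F]
Visit D → queue [J, G, M, I, O, S, C, F]
Visit J → queue [G, M, I, O, S, C, F]
Visit G → queue [M, I, O, S, C, F]
Visit M → queue [I, O, S, C, F]
Visit I → queue [O, S, C, F]
Visit O → queue [S, C, F]
Visit S → queue [C, F]
Visit C → queue [F]
Visit F → queue []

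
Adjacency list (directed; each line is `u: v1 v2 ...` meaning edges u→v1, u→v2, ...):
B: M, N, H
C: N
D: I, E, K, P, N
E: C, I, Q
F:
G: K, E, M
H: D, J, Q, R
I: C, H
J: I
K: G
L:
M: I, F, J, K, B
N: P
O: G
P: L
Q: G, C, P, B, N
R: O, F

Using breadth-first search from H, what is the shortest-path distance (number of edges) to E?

2

Level 0: H
Level 1: D, J, Q, R
Level 2: B, C, E, F, G, I, K, N, O, P
Level 3: L, M
E first appears at level 2.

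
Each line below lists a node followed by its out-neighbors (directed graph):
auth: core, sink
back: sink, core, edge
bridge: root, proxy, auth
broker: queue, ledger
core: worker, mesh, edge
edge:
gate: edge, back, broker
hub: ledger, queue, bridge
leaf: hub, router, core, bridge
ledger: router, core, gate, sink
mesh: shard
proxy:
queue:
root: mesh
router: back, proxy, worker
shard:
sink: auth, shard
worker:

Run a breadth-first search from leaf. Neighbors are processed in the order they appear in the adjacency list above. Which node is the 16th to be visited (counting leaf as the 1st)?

Visit leaf; enqueue hub, router, core, bridge → queue [hub, router, core, bridge]
Visit hub; enqueue ledger, queue → queue [router, core, bridge, ledger, queue]
Visit router; enqueue back, proxy, worker → queue [core, bridge, ledger, queue, back, proxy, worker]
Visit core; enqueue mesh, edge → queue [bridge, ledger, queue, back, proxy, worker, mesh, edge]
Visit bridge; enqueue root, auth → queue [ledger, queue, back, proxy, worker, mesh, edge, root, auth]
Visit ledger; enqueue gate, sink → queue [queue, back, proxy, worker, mesh, edge, root, auth, gate, sink]
Visit queue → queue [back, proxy, worker, mesh, edge, root, auth, gate, sink]
Visit back → queue [proxy, worker, mesh, edge, root, auth, gate, sink]
Visit proxy → queue [worker, mesh, edge, root, auth, gate, sink]
Visit worker → queue [mesh, edge, root, auth, gate, sink]
Visit mesh; enqueue shard → queue [edge, root, auth, gate, sink, shard]
Visit edge → queue [root, auth, gate, sink, shard]
Visit root → queue [auth, gate, sink, shard]
Visit auth → queue [gate, sink, shard]
Visit gate; enqueue broker → queue [sink, shard, broker]
Visit sink → queue [shard, broker]
Visit shard → queue [broker]
Visit broker → queue []

Visit order: leaf, hub, router, core, bridge, ledger, queue, back, proxy, worker, mesh, edge, root, auth, gate, sink, shard, broker

sink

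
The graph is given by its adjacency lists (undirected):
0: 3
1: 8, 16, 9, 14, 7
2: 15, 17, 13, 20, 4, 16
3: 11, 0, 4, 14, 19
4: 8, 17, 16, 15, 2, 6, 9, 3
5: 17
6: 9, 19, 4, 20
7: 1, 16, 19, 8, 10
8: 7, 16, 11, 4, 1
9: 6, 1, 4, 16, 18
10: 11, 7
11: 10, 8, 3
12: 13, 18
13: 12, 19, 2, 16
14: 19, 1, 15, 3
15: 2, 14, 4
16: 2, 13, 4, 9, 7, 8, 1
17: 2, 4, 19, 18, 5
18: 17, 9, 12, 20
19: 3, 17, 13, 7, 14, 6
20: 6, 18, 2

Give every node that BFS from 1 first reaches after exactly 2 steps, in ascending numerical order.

2, 3, 4, 6, 10, 11, 13, 15, 18, 19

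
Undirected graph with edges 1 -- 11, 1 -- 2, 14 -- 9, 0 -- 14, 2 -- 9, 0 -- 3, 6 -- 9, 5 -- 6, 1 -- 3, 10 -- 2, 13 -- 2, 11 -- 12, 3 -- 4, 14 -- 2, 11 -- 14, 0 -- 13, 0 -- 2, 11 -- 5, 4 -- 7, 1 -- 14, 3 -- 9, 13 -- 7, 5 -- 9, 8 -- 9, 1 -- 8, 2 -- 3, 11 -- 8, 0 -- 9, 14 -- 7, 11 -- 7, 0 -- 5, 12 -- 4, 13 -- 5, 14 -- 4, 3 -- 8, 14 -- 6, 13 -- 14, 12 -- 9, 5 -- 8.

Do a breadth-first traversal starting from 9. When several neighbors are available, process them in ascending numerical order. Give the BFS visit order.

9 → 0 → 2 → 3 → 5 → 6 → 8 → 12 → 14 → 13 → 1 → 10 → 4 → 11 → 7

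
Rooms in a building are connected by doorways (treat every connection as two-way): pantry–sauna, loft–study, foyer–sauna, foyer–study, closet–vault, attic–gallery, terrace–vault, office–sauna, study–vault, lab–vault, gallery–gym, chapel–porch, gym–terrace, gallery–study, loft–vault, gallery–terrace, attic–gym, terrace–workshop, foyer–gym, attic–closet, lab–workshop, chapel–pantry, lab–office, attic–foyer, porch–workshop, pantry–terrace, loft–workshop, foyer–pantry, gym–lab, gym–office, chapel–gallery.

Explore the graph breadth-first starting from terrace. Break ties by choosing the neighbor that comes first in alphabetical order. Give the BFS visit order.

Visit terrace; enqueue gallery, gym, pantry, vault, workshop → queue [gallery, gym, pantry, vault, workshop]
Visit gallery; enqueue attic, chapel, study → queue [gym, pantry, vault, workshop, attic, chapel, study]
Visit gym; enqueue foyer, lab, office → queue [pantry, vault, workshop, attic, chapel, study, foyer, lab, office]
Visit pantry; enqueue sauna → queue [vault, workshop, attic, chapel, study, foyer, lab, office, sauna]
Visit vault; enqueue closet, loft → queue [workshop, attic, chapel, study, foyer, lab, office, sauna, closet, loft]
Visit workshop; enqueue porch → queue [attic, chapel, study, foyer, lab, office, sauna, closet, loft, porch]
Visit attic → queue [chapel, study, foyer, lab, office, sauna, closet, loft, porch]
Visit chapel → queue [study, foyer, lab, office, sauna, closet, loft, porch]
Visit study → queue [foyer, lab, office, sauna, closet, loft, porch]
Visit foyer → queue [lab, office, sauna, closet, loft, porch]
Visit lab → queue [office, sauna, closet, loft, porch]
Visit office → queue [sauna, closet, loft, porch]
Visit sauna → queue [closet, loft, porch]
Visit closet → queue [loft, porch]
Visit loft → queue [porch]
Visit porch → queue []

terrace, gallery, gym, pantry, vault, workshop, attic, chapel, study, foyer, lab, office, sauna, closet, loft, porch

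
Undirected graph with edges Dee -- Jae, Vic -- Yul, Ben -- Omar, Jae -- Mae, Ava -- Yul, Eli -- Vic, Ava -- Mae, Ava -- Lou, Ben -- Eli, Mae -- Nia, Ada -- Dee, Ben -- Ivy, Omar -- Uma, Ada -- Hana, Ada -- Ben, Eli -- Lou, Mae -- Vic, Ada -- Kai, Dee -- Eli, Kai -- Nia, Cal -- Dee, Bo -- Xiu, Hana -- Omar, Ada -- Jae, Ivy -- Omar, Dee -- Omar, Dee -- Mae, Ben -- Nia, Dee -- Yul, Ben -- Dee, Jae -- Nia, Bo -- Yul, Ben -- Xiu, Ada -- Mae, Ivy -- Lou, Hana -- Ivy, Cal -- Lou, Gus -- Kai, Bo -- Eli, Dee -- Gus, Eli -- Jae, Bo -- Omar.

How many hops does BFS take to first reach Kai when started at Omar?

3

Level 0: Omar
Level 1: Ben, Bo, Dee, Hana, Ivy, Uma
Level 2: Ada, Cal, Eli, Gus, Jae, Lou, Mae, Nia, Xiu, Yul
Level 3: Ava, Kai, Vic
Kai first appears at level 3.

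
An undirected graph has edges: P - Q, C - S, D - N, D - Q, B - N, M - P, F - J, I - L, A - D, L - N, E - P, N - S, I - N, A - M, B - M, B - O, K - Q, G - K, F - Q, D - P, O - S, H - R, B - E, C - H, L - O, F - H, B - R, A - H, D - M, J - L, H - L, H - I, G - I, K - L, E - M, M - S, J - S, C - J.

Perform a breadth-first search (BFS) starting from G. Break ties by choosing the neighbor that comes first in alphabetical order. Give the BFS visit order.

Visit G; enqueue I, K → queue [I, K]
Visit I; enqueue H, L, N → queue [K, H, L, N]
Visit K; enqueue Q → queue [H, L, N, Q]
Visit H; enqueue A, C, F, R → queue [L, N, Q, A, C, F, R]
Visit L; enqueue J, O → queue [N, Q, A, C, F, R, J, O]
Visit N; enqueue B, D, S → queue [Q, A, C, F, R, J, O, B, D, S]
Visit Q; enqueue P → queue [A, C, F, R, J, O, B, D, S, P]
Visit A; enqueue M → queue [C, F, R, J, O, B, D, S, P, M]
Visit C → queue [F, R, J, O, B, D, S, P, M]
Visit F → queue [R, J, O, B, D, S, P, M]
Visit R → queue [J, O, B, D, S, P, M]
Visit J → queue [O, B, D, S, P, M]
Visit O → queue [B, D, S, P, M]
Visit B; enqueue E → queue [D, S, P, M, E]
Visit D → queue [S, P, M, E]
Visit S → queue [P, M, E]
Visit P → queue [M, E]
Visit M → queue [E]
Visit E → queue []

G -> I -> K -> H -> L -> N -> Q -> A -> C -> F -> R -> J -> O -> B -> D -> S -> P -> M -> E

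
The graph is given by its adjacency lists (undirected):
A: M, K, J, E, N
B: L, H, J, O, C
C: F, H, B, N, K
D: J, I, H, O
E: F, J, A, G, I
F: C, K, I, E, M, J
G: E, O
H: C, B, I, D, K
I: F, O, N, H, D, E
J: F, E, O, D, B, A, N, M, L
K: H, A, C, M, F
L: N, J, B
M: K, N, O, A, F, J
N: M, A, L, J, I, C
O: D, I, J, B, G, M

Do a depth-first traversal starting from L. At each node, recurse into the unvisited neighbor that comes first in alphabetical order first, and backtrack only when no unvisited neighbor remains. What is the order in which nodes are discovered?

L B C F E A J D H I N M K O G

Visit L
L → B
B → C
C → F
F → E
E → A
A → J
J → D
D → H
H → I
I → N
N → M
M → K
M → O
O → G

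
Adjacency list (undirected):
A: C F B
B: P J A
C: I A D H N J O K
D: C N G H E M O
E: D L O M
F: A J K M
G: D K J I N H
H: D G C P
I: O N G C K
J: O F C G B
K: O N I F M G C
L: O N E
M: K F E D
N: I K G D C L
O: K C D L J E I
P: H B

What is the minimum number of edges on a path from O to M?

2

Level 0: O
Level 1: C, D, E, I, J, K, L
Level 2: A, B, F, G, H, M, N
Level 3: P
M first appears at level 2.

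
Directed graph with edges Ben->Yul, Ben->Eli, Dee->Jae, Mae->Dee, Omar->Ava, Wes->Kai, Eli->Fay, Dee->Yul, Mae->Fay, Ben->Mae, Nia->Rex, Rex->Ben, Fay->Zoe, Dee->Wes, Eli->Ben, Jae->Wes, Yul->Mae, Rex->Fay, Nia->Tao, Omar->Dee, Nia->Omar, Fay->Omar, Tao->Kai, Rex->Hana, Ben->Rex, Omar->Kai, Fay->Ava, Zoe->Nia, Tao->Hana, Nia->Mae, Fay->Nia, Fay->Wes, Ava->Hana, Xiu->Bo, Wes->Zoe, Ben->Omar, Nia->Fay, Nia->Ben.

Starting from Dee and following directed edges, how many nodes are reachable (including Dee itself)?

BFS from Dee visits: Dee, Jae, Wes, Yul, Kai, Zoe, Mae, Nia, Fay, Ben, Omar, Rex, Tao, Ava, Eli, Hana
Reachable nodes: 16 of 18 total.

16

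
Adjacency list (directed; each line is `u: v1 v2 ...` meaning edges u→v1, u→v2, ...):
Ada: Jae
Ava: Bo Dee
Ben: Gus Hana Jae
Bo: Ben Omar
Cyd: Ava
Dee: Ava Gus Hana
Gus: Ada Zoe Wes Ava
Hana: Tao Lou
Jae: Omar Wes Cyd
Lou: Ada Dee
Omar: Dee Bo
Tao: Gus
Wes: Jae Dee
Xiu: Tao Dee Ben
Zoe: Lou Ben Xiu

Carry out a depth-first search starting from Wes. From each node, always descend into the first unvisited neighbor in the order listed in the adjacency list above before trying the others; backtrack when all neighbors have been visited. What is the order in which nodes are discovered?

Wes, Jae, Omar, Dee, Ava, Bo, Ben, Gus, Ada, Zoe, Lou, Xiu, Tao, Hana, Cyd

Visit Wes
Wes → Jae
Jae → Omar
Omar → Dee
Dee → Ava
Ava → Bo
Bo → Ben
Ben → Gus
Gus → Ada
Gus → Zoe
Zoe → Lou
Zoe → Xiu
Xiu → Tao
Ben → Hana
Jae → Cyd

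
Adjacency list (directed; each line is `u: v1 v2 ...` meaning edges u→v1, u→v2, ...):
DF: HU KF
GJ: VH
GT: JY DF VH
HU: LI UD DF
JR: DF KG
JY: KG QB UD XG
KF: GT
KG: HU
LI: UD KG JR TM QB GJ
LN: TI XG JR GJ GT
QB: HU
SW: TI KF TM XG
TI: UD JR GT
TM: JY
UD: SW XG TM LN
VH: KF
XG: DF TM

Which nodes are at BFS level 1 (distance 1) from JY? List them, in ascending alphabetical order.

KG, QB, UD, XG

Level 0: JY
Level 1: KG, QB, UD, XG
Level 2: DF, HU, LN, SW, TM
Level 3: GJ, GT, JR, KF, LI, TI
Level 4: VH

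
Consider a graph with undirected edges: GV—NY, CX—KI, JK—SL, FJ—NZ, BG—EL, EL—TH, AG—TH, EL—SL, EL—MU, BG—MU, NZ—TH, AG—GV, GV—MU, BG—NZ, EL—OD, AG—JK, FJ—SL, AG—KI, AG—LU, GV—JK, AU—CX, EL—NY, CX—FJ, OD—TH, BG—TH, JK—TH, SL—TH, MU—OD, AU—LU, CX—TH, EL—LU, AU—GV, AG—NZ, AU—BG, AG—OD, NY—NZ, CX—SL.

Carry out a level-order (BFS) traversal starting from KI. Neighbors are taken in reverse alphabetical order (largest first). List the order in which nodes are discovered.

KI, CX, AG, TH, SL, FJ, AU, OD, NZ, LU, JK, GV, EL, BG, MU, NY

Visit KI; enqueue CX, AG → queue [CX, AG]
Visit CX; enqueue TH, SL, FJ, AU → queue [AG, TH, SL, FJ, AU]
Visit AG; enqueue OD, NZ, LU, JK, GV → queue [TH, SL, FJ, AU, OD, NZ, LU, JK, GV]
Visit TH; enqueue EL, BG → queue [SL, FJ, AU, OD, NZ, LU, JK, GV, EL, BG]
Visit SL → queue [FJ, AU, OD, NZ, LU, JK, GV, EL, BG]
Visit FJ → queue [AU, OD, NZ, LU, JK, GV, EL, BG]
Visit AU → queue [OD, NZ, LU, JK, GV, EL, BG]
Visit OD; enqueue MU → queue [NZ, LU, JK, GV, EL, BG, MU]
Visit NZ; enqueue NY → queue [LU, JK, GV, EL, BG, MU, NY]
Visit LU → queue [JK, GV, EL, BG, MU, NY]
Visit JK → queue [GV, EL, BG, MU, NY]
Visit GV → queue [EL, BG, MU, NY]
Visit EL → queue [BG, MU, NY]
Visit BG → queue [MU, NY]
Visit MU → queue [NY]
Visit NY → queue []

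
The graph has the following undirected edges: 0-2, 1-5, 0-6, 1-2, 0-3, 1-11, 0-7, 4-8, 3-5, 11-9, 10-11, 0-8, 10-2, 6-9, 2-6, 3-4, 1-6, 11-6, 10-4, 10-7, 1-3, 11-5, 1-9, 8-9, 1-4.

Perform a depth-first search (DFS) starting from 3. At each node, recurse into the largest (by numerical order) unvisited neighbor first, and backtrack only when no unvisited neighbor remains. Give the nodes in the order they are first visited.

Visit 3
3 → 5
5 → 11
11 → 10
10 → 7
7 → 0
0 → 8
8 → 9
9 → 6
6 → 2
2 → 1
1 → 4

3 → 5 → 11 → 10 → 7 → 0 → 8 → 9 → 6 → 2 → 1 → 4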